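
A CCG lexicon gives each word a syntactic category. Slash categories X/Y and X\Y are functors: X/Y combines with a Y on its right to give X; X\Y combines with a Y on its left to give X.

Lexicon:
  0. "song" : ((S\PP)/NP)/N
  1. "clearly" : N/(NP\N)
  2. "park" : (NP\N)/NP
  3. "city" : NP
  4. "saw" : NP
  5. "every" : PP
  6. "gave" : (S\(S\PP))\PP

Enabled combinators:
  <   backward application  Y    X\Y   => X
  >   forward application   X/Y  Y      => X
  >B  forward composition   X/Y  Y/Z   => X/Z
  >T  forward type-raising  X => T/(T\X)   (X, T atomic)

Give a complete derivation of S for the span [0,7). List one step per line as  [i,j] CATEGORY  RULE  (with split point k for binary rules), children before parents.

[0,7] S   <
  [0,5] S\PP   >
    [0,4] (S\PP)/NP   >
      [0,1] "song" : ((S\PP)/NP)/N
      [1,4] N   >
        [1,2] "clearly" : N/(NP\N)
        [2,4] NP\N   >
          [2,3] "park" : (NP\N)/NP
          [3,4] "city" : NP
    [4,5] "saw" : NP
  [5,7] S\(S\PP)   <
    [5,6] "every" : PP
    [6,7] "gave" : (S\(S\PP))\PP

[0,1] ((S\PP)/NP)/N  lex  "song"
[1,2] N/(NP\N)  lex  "clearly"
[2,3] (NP\N)/NP  lex  "park"
[3,4] NP  lex  "city"
[2,4] NP\N  >  k=3
[1,4] N  >  k=2
[0,4] (S\PP)/NP  >  k=1
[4,5] NP  lex  "saw"
[0,5] S\PP  >  k=4
[5,6] PP  lex  "every"
[6,7] (S\(S\PP))\PP  lex  "gave"
[5,7] S\(S\PP)  <  k=6
[0,7] S  <  k=5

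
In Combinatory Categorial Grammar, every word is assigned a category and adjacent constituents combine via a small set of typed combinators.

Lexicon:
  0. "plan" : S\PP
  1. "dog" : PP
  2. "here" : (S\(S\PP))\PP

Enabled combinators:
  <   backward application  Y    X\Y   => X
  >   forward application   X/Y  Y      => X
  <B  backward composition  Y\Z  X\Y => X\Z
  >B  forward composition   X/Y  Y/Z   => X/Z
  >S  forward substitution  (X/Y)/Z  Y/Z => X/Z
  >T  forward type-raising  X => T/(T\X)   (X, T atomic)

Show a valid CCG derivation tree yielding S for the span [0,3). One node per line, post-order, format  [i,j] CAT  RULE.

[0,3] S   <
  [0,1] "plan" : S\PP
  [1,3] S\(S\PP)   <
    [1,2] "dog" : PP
    [2,3] "here" : (S\(S\PP))\PP

[0,1] S\PP  lex  "plan"
[1,2] PP  lex  "dog"
[2,3] (S\(S\PP))\PP  lex  "here"
[1,3] S\(S\PP)  <  k=2
[0,3] S  <  k=1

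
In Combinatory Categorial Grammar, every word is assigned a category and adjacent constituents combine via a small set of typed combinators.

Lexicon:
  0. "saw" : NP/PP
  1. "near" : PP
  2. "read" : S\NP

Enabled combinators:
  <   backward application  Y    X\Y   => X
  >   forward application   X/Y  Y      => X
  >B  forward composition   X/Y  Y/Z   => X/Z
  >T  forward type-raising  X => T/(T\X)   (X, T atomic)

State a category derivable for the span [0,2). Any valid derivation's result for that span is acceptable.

[0,3] S   <
  [0,2] NP   >
    [0,1] "saw" : NP/PP
    [1,2] "near" : PP
  [2,3] "read" : S\NP

NP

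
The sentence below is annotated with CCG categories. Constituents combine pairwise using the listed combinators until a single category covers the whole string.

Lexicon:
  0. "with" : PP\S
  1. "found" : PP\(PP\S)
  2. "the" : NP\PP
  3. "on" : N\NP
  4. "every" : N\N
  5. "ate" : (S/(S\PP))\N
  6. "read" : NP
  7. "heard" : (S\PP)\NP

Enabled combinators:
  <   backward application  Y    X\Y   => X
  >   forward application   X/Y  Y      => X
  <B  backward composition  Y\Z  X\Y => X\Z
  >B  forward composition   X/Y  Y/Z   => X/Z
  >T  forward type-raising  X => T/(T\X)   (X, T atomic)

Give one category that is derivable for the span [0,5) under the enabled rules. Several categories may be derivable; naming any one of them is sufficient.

[0,8] S   >
  [0,6] S/(S\PP)   <
    [0,5] N   <
      [0,3] NP   <
        [0,2] PP   <
          [0,1] "with" : PP\S
          [1,2] "found" : PP\(PP\S)
        [2,3] "the" : NP\PP
      [3,5] N\NP   <B
        [3,4] "on" : N\NP
        [4,5] "every" : N\N
    [5,6] "ate" : (S/(S\PP))\N
  [6,8] S\PP   <
    [6,7] "read" : NP
    [7,8] "heard" : (S\PP)\NP

N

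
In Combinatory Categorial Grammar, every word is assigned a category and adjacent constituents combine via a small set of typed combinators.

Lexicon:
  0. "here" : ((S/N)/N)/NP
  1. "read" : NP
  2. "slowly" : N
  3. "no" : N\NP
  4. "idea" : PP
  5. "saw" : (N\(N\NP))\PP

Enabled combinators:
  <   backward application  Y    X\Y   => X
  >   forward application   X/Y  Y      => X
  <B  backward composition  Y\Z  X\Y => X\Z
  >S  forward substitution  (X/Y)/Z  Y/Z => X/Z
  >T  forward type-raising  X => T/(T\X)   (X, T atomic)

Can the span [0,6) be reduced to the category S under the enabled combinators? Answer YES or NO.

YES

[0,6] S   >
  [0,3] S/N   >
    [0,2] (S/N)/N   >
      [0,1] "here" : ((S/N)/N)/NP
      [1,2] "read" : NP
    [2,3] "slowly" : N
  [3,6] N   <
    [3,4] "no" : N\NP
    [4,6] N\(N\NP)   <
      [4,5] "idea" : PP
      [5,6] "saw" : (N\(N\NP))\PP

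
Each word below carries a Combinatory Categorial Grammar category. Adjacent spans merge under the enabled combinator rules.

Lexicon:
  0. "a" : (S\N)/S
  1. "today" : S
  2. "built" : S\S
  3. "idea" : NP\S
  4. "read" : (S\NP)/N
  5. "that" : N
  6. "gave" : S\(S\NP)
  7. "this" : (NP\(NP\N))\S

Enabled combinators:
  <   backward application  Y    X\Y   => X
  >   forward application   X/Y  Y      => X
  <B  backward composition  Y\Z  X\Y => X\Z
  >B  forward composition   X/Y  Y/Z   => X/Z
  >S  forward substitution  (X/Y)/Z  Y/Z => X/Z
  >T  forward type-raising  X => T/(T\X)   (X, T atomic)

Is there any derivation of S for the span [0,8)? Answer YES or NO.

(S\N)/S S S\S NP\S (S\NP)/N N S\(S\NP) (NP\(NP\N))\S
CKY chart[0,8] = {N/(N\NP), NP, NP/(NP\NP), PP/(PP\NP), S/(S\NP)}; S ∉ chart

NO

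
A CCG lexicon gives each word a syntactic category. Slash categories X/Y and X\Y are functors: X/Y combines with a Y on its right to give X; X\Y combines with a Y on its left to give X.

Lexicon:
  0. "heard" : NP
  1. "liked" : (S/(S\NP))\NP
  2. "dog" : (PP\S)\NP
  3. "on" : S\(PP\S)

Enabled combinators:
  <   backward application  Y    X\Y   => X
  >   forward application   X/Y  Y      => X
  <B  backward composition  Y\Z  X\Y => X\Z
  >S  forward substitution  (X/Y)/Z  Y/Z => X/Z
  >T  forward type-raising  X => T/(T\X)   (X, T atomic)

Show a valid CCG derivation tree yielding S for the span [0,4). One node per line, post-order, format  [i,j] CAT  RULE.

[0,1] NP  lex  "heard"
[1,2] (S/(S\NP))\NP  lex  "liked"
[0,2] S/(S\NP)  <  k=1
[2,3] (PP\S)\NP  lex  "dog"
[3,4] S\(PP\S)  lex  "on"
[2,4] S\NP  <B  k=3
[0,4] S  >  k=2

[0,4] S   >
  [0,2] S/(S\NP)   <
    [0,1] "heard" : NP
    [1,2] "liked" : (S/(S\NP))\NP
  [2,4] S\NP   <B
    [2,3] "dog" : (PP\S)\NP
    [3,4] "on" : S\(PP\S)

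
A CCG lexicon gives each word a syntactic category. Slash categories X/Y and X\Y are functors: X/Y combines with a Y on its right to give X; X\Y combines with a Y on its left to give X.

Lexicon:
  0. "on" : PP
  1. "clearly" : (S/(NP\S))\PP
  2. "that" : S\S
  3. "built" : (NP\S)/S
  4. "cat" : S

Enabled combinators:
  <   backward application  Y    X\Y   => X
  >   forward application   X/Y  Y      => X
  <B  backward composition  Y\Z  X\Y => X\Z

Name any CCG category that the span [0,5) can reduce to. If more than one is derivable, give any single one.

S

[0,5] S   >
  [0,2] S/(NP\S)   <
    [0,1] "on" : PP
    [1,2] "clearly" : (S/(NP\S))\PP
  [2,5] NP\S   <B
    [2,3] "that" : S\S
    [3,5] NP\S   >
      [3,4] "built" : (NP\S)/S
      [4,5] "cat" : S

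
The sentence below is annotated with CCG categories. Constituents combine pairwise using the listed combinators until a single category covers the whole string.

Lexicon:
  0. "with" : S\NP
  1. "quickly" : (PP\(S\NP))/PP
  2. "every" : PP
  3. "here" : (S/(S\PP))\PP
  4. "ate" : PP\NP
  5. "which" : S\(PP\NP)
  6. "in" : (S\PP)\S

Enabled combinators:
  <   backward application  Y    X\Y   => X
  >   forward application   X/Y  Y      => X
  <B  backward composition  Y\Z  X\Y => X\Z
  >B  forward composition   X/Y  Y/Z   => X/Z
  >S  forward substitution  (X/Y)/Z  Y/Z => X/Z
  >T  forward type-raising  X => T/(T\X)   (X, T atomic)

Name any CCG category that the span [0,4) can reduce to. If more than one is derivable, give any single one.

[0,7] S   >
  [0,4] S/(S\PP)   <
    [0,3] PP   <
      [0,1] "with" : S\NP
      [1,3] PP\(S\NP)   >
        [1,2] "quickly" : (PP\(S\NP))/PP
        [2,3] "every" : PP
    [3,4] "here" : (S/(S\PP))\PP
  [4,7] S\PP   <
    [4,6] S   <
      [4,5] "ate" : PP\NP
      [5,6] "which" : S\(PP\NP)
    [6,7] "in" : (S\PP)\S

S/(S\PP)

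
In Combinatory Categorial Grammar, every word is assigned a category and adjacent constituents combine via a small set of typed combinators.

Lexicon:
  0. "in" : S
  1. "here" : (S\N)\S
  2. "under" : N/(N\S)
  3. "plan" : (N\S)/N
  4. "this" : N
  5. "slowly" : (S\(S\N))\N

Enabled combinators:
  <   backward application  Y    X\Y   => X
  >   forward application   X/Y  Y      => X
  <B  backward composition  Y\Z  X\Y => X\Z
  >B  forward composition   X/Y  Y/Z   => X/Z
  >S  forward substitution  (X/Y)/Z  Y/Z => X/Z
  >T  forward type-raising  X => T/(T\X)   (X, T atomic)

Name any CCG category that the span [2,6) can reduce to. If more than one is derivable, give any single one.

[0,6] S   <
  [0,2] S\N   <
    [0,1] "in" : S
    [1,2] "here" : (S\N)\S
  [2,6] S\(S\N)   <
    [2,5] N   >
      [2,3] "under" : N/(N\S)
      [3,5] N\S   >
        [3,4] "plan" : (N\S)/N
        [4,5] "this" : N
    [5,6] "slowly" : (S\(S\N))\N

S\(S\N)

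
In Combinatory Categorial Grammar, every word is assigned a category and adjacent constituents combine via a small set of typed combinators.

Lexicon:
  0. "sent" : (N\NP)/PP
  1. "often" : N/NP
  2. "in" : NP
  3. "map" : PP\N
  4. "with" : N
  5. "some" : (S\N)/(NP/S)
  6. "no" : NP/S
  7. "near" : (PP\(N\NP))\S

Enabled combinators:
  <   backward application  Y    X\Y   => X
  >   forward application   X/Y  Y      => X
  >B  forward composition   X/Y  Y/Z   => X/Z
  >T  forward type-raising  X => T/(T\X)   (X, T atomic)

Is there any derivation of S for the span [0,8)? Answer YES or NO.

NO

(N\NP)/PP N/NP NP PP\N N (S\N)/(NP/S) NP/S (PP\(N\NP))\S
CKY chart[0,8] = {N/(N\PP), NP/(NP\PP), PP, PP/(PP\PP), S/(S\PP)}; S ∉ chart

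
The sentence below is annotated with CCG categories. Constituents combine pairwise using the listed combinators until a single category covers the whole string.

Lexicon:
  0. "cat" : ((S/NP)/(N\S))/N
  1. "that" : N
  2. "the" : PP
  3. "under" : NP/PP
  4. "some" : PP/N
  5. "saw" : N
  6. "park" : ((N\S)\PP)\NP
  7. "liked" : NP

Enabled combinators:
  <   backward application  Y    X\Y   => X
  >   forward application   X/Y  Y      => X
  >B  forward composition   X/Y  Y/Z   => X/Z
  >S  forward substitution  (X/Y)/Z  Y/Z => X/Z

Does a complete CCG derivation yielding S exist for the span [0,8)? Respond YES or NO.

[0,8] S   >
  [0,7] S/NP   >
    [0,2] (S/NP)/(N\S)   >
      [0,1] "cat" : ((S/NP)/(N\S))/N
      [1,2] "that" : N
    [2,7] N\S   <
      [2,3] "the" : PP
      [3,7] (N\S)\PP   <
        [3,6] NP   >
          [3,5] NP/N   >B
            [3,4] "under" : NP/PP
            [4,5] "some" : PP/N
          [5,6] "saw" : N
        [6,7] "park" : ((N\S)\PP)\NP
  [7,8] "liked" : NP

YES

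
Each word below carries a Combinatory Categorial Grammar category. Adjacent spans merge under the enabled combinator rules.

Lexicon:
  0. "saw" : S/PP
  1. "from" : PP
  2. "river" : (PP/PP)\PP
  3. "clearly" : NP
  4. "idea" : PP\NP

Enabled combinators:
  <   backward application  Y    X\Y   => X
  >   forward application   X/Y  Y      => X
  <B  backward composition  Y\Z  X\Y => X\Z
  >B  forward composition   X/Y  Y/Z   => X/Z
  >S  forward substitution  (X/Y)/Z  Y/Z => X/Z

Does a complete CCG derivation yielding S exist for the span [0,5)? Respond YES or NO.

[0,5] S   >
  [0,3] S/PP   >B
    [0,1] "saw" : S/PP
    [1,3] PP/PP   <
      [1,2] "from" : PP
      [2,3] "river" : (PP/PP)\PP
  [3,5] PP   <
    [3,4] "clearly" : NP
    [4,5] "idea" : PP\NP

YES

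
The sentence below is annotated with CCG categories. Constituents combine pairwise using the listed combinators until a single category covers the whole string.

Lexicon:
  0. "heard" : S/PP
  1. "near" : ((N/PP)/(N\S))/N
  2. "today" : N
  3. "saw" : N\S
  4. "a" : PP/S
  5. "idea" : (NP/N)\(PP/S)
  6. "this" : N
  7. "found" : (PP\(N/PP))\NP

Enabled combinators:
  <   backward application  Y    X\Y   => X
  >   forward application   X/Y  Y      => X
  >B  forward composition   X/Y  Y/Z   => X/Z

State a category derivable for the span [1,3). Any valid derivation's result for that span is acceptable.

[0,8] S   >
  [0,1] "heard" : S/PP
  [1,8] PP   <
    [1,4] N/PP   >
      [1,3] (N/PP)/(N\S)   >
        [1,2] "near" : ((N/PP)/(N\S))/N
        [2,3] "today" : N
      [3,4] "saw" : N\S
    [4,8] PP\(N/PP)   <
      [4,7] NP   >
        [4,6] NP/N   <
          [4,5] "a" : PP/S
          [5,6] "idea" : (NP/N)\(PP/S)
        [6,7] "this" : N
      [7,8] "found" : (PP\(N/PP))\NP

(N/PP)/(N\S)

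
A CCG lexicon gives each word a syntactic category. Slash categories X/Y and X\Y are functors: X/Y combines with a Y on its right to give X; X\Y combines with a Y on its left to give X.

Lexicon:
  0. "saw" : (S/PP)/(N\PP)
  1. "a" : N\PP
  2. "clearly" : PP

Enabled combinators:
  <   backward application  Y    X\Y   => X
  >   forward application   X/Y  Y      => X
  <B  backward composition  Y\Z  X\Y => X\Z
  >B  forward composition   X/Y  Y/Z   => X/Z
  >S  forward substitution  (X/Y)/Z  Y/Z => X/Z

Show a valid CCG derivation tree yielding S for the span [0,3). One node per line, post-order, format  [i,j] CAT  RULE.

[0,3] S   >
  [0,2] S/PP   >
    [0,1] "saw" : (S/PP)/(N\PP)
    [1,2] "a" : N\PP
  [2,3] "clearly" : PP

[0,1] (S/PP)/(N\PP)  lex  "saw"
[1,2] N\PP  lex  "a"
[0,2] S/PP  >  k=1
[2,3] PP  lex  "clearly"
[0,3] S  >  k=2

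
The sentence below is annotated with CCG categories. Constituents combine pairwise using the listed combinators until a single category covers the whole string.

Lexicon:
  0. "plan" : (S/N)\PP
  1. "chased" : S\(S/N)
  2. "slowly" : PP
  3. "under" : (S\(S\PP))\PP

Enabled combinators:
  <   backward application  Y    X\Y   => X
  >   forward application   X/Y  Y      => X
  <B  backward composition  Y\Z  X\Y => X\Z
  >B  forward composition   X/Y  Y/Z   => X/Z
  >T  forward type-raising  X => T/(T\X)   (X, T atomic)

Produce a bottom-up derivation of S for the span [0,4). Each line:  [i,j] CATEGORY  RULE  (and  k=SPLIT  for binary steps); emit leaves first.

[0,4] S   <
  [0,2] S\PP   <B
    [0,1] "plan" : (S/N)\PP
    [1,2] "chased" : S\(S/N)
  [2,4] S\(S\PP)   <
    [2,3] "slowly" : PP
    [3,4] "under" : (S\(S\PP))\PP

[0,1] (S/N)\PP  lex  "plan"
[1,2] S\(S/N)  lex  "chased"
[0,2] S\PP  <B  k=1
[2,3] PP  lex  "slowly"
[3,4] (S\(S\PP))\PP  lex  "under"
[2,4] S\(S\PP)  <  k=3
[0,4] S  <  k=2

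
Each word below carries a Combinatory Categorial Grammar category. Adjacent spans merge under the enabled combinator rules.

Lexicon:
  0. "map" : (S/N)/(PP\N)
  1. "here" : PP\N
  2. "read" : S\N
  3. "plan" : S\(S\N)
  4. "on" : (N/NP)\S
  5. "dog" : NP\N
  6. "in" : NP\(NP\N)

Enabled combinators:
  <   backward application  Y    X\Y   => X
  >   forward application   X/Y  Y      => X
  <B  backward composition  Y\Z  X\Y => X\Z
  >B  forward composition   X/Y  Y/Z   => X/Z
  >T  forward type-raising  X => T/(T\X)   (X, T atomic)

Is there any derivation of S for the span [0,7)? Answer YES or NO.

[0,7] S   >
  [0,2] S/N   >
    [0,1] "map" : (S/N)/(PP\N)
    [1,2] "here" : PP\N
  [2,7] N   >
    [2,5] N/NP   <
      [2,4] S   <
        [2,3] "read" : S\N
        [3,4] "plan" : S\(S\N)
      [4,5] "on" : (N/NP)\S
    [5,7] NP   <
      [5,6] "dog" : NP\N
      [6,7] "in" : NP\(NP\N)

YES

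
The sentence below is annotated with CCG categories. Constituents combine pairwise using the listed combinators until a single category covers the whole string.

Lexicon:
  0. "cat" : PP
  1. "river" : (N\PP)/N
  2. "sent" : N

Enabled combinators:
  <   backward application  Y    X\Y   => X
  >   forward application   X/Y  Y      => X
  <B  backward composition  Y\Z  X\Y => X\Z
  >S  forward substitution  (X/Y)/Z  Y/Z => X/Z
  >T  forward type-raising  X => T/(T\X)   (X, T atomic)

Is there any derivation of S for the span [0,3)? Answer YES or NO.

NO

PP (N\PP)/N N
CKY chart[0,3] = {N, N/(N\N), NP/(NP\N), PP/(PP\N), S/(S\N)}; S ∉ chart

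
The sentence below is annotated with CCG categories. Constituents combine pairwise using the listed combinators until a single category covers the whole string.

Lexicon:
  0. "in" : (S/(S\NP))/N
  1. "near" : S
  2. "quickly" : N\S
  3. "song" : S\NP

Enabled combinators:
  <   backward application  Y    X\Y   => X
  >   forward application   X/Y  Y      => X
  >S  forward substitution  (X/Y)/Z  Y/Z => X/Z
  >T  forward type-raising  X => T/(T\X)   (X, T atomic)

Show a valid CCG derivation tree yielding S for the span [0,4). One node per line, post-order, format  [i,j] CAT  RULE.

[0,1] (S/(S\NP))/N  lex  "in"
[1,2] S  lex  "near"
[1,2] N/(N\S)  >T
[2,3] N\S  lex  "quickly"
[1,3] N  >  k=2
[0,3] S/(S\NP)  >  k=1
[3,4] S\NP  lex  "song"
[0,4] S  >  k=3

[0,4] S   >
  [0,3] S/(S\NP)   >
    [0,1] "in" : (S/(S\NP))/N
    [1,3] N   >
      [1,2] N/(N\S)   >T
        [1,2] "near" : S
      [2,3] "quickly" : N\S
  [3,4] "song" : S\NP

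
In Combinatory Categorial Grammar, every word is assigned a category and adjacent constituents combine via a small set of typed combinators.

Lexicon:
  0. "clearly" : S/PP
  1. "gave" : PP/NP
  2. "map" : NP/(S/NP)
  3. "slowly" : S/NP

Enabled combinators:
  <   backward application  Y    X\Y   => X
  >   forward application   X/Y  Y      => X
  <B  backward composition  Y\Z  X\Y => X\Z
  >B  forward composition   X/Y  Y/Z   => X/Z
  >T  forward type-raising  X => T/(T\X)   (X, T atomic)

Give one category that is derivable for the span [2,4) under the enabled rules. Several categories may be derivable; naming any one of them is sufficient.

[0,4] S   >
  [0,2] S/NP   >B
    [0,1] "clearly" : S/PP
    [1,2] "gave" : PP/NP
  [2,4] NP   >
    [2,3] "map" : NP/(S/NP)
    [3,4] "slowly" : S/NP

NP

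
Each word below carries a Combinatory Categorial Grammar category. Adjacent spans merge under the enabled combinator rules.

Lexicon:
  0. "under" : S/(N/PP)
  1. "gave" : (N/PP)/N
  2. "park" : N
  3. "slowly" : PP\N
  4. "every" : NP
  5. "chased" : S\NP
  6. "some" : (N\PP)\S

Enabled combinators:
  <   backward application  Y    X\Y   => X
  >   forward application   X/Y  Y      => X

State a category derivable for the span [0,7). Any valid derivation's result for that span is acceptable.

[0,7] S   >
  [0,1] "under" : S/(N/PP)
  [1,7] N/PP   >
    [1,2] "gave" : (N/PP)/N
    [2,7] N   <
      [2,4] PP   <
        [2,3] "park" : N
        [3,4] "slowly" : PP\N
      [4,7] N\PP   <
        [4,6] S   <
          [4,5] "every" : NP
          [5,6] "chased" : S\NP
        [6,7] "some" : (N\PP)\S

S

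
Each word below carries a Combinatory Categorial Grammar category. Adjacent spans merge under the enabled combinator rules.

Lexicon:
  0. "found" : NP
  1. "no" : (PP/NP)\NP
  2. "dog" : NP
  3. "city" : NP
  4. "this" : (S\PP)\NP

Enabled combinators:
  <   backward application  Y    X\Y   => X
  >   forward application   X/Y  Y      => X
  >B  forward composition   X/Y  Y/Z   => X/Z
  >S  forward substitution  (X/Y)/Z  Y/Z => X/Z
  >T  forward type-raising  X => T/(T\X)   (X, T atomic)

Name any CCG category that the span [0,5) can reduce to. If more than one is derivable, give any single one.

S

[0,5] S   <
  [0,3] PP   >
    [0,2] PP/NP   <
      [0,1] "found" : NP
      [1,2] "no" : (PP/NP)\NP
    [2,3] "dog" : NP
  [3,5] S\PP   <
    [3,4] "city" : NP
    [4,5] "this" : (S\PP)\NP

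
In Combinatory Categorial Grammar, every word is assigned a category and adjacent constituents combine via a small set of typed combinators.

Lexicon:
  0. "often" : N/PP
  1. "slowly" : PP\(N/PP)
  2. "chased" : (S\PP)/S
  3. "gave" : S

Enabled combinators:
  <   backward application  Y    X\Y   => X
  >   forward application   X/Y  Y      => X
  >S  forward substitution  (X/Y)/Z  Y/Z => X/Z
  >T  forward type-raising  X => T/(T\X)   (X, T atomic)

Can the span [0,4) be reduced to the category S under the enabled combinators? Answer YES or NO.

[0,4] S   <
  [0,2] PP   <
    [0,1] "often" : N/PP
    [1,2] "slowly" : PP\(N/PP)
  [2,4] S\PP   >
    [2,3] "chased" : (S\PP)/S
    [3,4] "gave" : S

YES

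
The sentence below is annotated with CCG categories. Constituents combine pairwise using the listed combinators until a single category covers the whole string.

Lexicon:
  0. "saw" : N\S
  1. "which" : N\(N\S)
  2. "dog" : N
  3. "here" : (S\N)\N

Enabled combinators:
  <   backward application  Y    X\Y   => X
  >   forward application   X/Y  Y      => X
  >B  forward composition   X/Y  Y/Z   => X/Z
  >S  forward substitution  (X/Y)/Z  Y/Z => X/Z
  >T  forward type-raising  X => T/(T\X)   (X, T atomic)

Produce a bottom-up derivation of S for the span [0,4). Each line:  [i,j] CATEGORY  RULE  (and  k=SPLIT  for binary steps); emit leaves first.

[0,4] S   <
  [0,2] N   <
    [0,1] "saw" : N\S
    [1,2] "which" : N\(N\S)
  [2,4] S\N   <
    [2,3] "dog" : N
    [3,4] "here" : (S\N)\N

[0,1] N\S  lex  "saw"
[1,2] N\(N\S)  lex  "which"
[0,2] N  <  k=1
[2,3] N  lex  "dog"
[3,4] (S\N)\N  lex  "here"
[2,4] S\N  <  k=3
[0,4] S  <  k=2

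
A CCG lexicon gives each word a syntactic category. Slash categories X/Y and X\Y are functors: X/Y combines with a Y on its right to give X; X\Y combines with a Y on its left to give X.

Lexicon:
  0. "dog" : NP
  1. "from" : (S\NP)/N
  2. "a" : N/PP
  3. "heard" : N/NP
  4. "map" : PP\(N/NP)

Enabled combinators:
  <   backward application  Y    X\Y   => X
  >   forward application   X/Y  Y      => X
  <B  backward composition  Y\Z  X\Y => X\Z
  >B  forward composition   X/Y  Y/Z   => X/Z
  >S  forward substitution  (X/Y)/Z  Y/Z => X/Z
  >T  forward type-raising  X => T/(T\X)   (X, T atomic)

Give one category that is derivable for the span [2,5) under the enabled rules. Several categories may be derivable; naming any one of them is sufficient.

N

[0,5] S   >
  [0,1] S/(S\NP)   >T
    [0,1] "dog" : NP
  [1,5] S\NP   >
    [1,2] "from" : (S\NP)/N
    [2,5] N   >
      [2,3] "a" : N/PP
      [3,5] PP   <
        [3,4] "heard" : N/NP
        [4,5] "map" : PP\(N/NP)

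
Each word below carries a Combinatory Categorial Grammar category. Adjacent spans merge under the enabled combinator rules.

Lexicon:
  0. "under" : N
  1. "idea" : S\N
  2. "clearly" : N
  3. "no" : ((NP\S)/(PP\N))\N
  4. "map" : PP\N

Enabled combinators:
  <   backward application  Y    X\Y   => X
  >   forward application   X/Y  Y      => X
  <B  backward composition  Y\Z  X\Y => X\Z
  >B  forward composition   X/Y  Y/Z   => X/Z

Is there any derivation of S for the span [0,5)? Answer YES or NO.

NO

N S\N N ((NP\S)/(PP\N))\N PP\N
CKY chart[0,5] = {NP}; S ∉ chart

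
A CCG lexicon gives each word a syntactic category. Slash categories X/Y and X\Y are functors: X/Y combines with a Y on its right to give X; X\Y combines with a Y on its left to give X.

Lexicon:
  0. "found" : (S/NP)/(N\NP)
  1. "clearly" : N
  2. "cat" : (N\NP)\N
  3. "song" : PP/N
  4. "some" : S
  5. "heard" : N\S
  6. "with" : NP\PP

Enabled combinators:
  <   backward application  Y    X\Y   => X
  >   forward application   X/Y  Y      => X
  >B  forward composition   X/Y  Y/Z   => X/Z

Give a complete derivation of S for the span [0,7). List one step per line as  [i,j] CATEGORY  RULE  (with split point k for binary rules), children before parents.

[0,1] (S/NP)/(N\NP)  lex  "found"
[1,2] N  lex  "clearly"
[2,3] (N\NP)\N  lex  "cat"
[1,3] N\NP  <  k=2
[0,3] S/NP  >  k=1
[3,4] PP/N  lex  "song"
[4,5] S  lex  "some"
[5,6] N\S  lex  "heard"
[4,6] N  <  k=5
[3,6] PP  >  k=4
[6,7] NP\PP  lex  "with"
[3,7] NP  <  k=6
[0,7] S  >  k=3

[0,7] S   >
  [0,3] S/NP   >
    [0,1] "found" : (S/NP)/(N\NP)
    [1,3] N\NP   <
      [1,2] "clearly" : N
      [2,3] "cat" : (N\NP)\N
  [3,7] NP   <
    [3,6] PP   >
      [3,4] "song" : PP/N
      [4,6] N   <
        [4,5] "some" : S
        [5,6] "heard" : N\S
    [6,7] "with" : NP\PP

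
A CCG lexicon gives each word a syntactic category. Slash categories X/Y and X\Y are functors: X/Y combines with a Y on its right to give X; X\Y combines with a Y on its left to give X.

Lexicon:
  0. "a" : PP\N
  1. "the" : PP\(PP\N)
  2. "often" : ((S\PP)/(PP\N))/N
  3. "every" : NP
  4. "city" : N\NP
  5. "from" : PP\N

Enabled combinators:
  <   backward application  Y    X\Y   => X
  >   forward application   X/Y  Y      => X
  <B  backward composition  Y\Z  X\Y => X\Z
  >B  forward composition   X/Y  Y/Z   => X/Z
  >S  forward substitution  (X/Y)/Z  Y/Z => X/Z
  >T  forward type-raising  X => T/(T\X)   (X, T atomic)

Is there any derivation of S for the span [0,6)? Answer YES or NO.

[0,6] S   <
  [0,2] PP   <
    [0,1] "a" : PP\N
    [1,2] "the" : PP\(PP\N)
  [2,6] S\PP   >
    [2,5] (S\PP)/(PP\N)   >
      [2,3] "often" : ((S\PP)/(PP\N))/N
      [3,5] N   >
        [3,4] N/(N\NP)   >T
          [3,4] "every" : NP
        [4,5] "city" : N\NP
    [5,6] "from" : PP\N

YES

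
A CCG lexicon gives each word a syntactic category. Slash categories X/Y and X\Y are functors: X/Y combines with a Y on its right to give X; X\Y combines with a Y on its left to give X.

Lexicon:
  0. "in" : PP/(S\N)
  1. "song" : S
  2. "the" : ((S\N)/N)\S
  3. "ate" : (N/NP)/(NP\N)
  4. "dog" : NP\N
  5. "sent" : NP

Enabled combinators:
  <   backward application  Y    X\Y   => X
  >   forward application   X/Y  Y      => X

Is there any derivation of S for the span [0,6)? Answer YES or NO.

NO

PP/(S\N) S ((S\N)/N)\S (N/NP)/(NP\N) NP\N NP
CKY chart[0,6] = {PP}; S ∉ chart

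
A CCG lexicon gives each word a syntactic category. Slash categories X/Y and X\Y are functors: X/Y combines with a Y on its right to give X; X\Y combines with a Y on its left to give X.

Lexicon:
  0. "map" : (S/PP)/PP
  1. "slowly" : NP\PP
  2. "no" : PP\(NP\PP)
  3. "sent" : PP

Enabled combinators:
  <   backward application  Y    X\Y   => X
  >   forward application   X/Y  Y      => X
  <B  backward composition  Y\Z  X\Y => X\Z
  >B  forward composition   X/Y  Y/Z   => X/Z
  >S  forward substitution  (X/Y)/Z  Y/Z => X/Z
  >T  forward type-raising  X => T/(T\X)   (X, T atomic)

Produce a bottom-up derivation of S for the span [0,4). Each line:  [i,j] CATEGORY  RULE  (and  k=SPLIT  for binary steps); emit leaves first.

[0,1] (S/PP)/PP  lex  "map"
[1,2] NP\PP  lex  "slowly"
[2,3] PP\(NP\PP)  lex  "no"
[1,3] PP  <  k=2
[0,3] S/PP  >  k=1
[3,4] PP  lex  "sent"
[0,4] S  >  k=3

[0,4] S   >
  [0,3] S/PP   >
    [0,1] "map" : (S/PP)/PP
    [1,3] PP   <
      [1,2] "slowly" : NP\PP
      [2,3] "no" : PP\(NP\PP)
  [3,4] "sent" : PP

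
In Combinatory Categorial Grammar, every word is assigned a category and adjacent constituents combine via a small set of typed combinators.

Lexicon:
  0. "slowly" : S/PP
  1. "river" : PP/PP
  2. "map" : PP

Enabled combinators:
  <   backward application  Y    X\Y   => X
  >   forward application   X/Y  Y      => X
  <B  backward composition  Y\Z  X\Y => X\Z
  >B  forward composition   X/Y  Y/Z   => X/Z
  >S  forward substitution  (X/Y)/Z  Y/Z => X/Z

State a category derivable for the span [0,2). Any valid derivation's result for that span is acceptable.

[0,3] S   >
  [0,2] S/PP   >B
    [0,1] "slowly" : S/PP
    [1,2] "river" : PP/PP
  [2,3] "map" : PP

S/PP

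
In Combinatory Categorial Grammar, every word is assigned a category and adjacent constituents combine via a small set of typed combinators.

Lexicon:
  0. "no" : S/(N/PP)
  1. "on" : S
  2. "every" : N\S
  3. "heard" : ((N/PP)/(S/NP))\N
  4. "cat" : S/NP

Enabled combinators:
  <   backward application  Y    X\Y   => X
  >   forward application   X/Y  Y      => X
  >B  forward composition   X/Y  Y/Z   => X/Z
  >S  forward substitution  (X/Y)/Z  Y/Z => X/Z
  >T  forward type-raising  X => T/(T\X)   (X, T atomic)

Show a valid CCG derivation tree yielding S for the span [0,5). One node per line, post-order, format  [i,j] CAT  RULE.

[0,1] S/(N/PP)  lex  "no"
[1,2] S  lex  "on"
[1,2] N/(N\S)  >T
[2,3] N\S  lex  "every"
[1,3] N  >  k=2
[3,4] ((N/PP)/(S/NP))\N  lex  "heard"
[1,4] (N/PP)/(S/NP)  <  k=3
[4,5] S/NP  lex  "cat"
[1,5] N/PP  >  k=4
[0,5] S  >  k=1

[0,5] S   >
  [0,1] "no" : S/(N/PP)
  [1,5] N/PP   >
    [1,4] (N/PP)/(S/NP)   <
      [1,3] N   >
        [1,2] N/(N\S)   >T
          [1,2] "on" : S
        [2,3] "every" : N\S
      [3,4] "heard" : ((N/PP)/(S/NP))\N
    [4,5] "cat" : S/NP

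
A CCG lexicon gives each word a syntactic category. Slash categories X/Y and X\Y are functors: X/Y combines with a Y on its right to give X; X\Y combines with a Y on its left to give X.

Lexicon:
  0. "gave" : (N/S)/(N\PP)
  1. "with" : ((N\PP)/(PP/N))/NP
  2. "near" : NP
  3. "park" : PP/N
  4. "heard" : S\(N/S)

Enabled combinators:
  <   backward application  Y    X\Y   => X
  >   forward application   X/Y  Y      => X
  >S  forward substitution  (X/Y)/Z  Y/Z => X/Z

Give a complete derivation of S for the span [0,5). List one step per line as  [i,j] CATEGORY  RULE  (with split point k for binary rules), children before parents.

[0,1] (N/S)/(N\PP)  lex  "gave"
[1,2] ((N\PP)/(PP/N))/NP  lex  "with"
[2,3] NP  lex  "near"
[1,3] (N\PP)/(PP/N)  >  k=2
[3,4] PP/N  lex  "park"
[1,4] N\PP  >  k=3
[0,4] N/S  >  k=1
[4,5] S\(N/S)  lex  "heard"
[0,5] S  <  k=4

[0,5] S   <
  [0,4] N/S   >
    [0,1] "gave" : (N/S)/(N\PP)
    [1,4] N\PP   >
      [1,3] (N\PP)/(PP/N)   >
        [1,2] "with" : ((N\PP)/(PP/N))/NP
        [2,3] "near" : NP
      [3,4] "park" : PP/N
  [4,5] "heard" : S\(N/S)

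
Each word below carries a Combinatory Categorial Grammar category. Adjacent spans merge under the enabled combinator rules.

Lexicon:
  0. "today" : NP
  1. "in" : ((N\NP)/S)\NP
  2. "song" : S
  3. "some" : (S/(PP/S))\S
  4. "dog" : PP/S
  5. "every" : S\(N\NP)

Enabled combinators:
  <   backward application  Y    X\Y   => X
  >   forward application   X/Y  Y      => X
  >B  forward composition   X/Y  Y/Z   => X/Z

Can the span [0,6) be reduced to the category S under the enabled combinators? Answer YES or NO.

YES

[0,6] S   <
  [0,5] N\NP   >
    [0,2] (N\NP)/S   <
      [0,1] "today" : NP
      [1,2] "in" : ((N\NP)/S)\NP
    [2,5] S   >
      [2,4] S/(PP/S)   <
        [2,3] "song" : S
        [3,4] "some" : (S/(PP/S))\S
      [4,5] "dog" : PP/S
  [5,6] "every" : S\(N\NP)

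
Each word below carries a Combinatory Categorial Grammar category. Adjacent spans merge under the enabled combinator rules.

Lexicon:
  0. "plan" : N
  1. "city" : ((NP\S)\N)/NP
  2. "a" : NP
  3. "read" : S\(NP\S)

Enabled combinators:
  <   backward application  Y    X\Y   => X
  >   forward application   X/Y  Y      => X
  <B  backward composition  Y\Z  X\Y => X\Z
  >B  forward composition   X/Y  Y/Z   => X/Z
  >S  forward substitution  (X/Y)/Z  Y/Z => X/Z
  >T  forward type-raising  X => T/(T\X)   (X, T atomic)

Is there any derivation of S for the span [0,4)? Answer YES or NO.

YES

[0,4] S   <
  [0,1] "plan" : N
  [1,4] S\N   <B
    [1,3] (NP\S)\N   >
      [1,2] "city" : ((NP\S)\N)/NP
      [2,3] "a" : NP
    [3,4] "read" : S\(NP\S)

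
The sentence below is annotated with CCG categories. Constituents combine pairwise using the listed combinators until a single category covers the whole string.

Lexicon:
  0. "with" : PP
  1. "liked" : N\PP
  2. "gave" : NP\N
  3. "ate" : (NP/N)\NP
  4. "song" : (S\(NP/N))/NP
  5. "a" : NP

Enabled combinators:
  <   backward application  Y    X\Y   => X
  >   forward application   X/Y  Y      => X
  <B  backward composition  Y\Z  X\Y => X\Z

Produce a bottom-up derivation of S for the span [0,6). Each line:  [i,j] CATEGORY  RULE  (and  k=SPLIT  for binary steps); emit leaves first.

[0,1] PP  lex  "with"
[1,2] N\PP  lex  "liked"
[2,3] NP\N  lex  "gave"
[1,3] NP\PP  <B  k=2
[0,3] NP  <  k=1
[3,4] (NP/N)\NP  lex  "ate"
[4,5] (S\(NP/N))/NP  lex  "song"
[5,6] NP  lex  "a"
[4,6] S\(NP/N)  >  k=5
[3,6] S\NP  <B  k=4
[0,6] S  <  k=3

[0,6] S   <
  [0,3] NP   <
    [0,1] "with" : PP
    [1,3] NP\PP   <B
      [1,2] "liked" : N\PP
      [2,3] "gave" : NP\N
  [3,6] S\NP   <B
    [3,4] "ate" : (NP/N)\NP
    [4,6] S\(NP/N)   >
      [4,5] "song" : (S\(NP/N))/NP
      [5,6] "a" : NP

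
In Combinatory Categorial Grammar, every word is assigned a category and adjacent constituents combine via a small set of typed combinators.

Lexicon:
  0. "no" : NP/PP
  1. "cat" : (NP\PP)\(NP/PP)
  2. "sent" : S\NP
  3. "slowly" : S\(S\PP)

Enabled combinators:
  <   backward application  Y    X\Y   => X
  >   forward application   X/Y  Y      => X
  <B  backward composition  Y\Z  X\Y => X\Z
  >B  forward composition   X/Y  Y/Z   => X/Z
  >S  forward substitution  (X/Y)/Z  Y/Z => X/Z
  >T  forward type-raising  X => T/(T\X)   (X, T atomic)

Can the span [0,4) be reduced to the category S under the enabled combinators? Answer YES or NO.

[0,4] S   <
  [0,3] S\PP   <B
    [0,2] NP\PP   <
      [0,1] "no" : NP/PP
      [1,2] "cat" : (NP\PP)\(NP/PP)
    [2,3] "sent" : S\NP
  [3,4] "slowly" : S\(S\PP)

YES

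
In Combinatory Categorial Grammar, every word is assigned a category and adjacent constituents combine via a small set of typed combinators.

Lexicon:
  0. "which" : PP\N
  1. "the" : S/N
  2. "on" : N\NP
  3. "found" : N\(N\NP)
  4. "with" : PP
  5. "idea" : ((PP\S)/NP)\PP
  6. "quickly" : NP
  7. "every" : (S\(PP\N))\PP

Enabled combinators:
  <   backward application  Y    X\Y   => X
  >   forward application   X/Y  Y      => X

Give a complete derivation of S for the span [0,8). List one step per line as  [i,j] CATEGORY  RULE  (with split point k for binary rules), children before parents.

[0,8] S   <
  [0,1] "which" : PP\N
  [1,8] S\(PP\N)   <
    [1,7] PP   <
      [1,4] S   >
        [1,2] "the" : S/N
        [2,4] N   <
          [2,3] "on" : N\NP
          [3,4] "found" : N\(N\NP)
      [4,7] PP\S   >
        [4,6] (PP\S)/NP   <
          [4,5] "with" : PP
          [5,6] "idea" : ((PP\S)/NP)\PP
        [6,7] "quickly" : NP
    [7,8] "every" : (S\(PP\N))\PP

[0,1] PP\N  lex  "which"
[1,2] S/N  lex  "the"
[2,3] N\NP  lex  "on"
[3,4] N\(N\NP)  lex  "found"
[2,4] N  <  k=3
[1,4] S  >  k=2
[4,5] PP  lex  "with"
[5,6] ((PP\S)/NP)\PP  lex  "idea"
[4,6] (PP\S)/NP  <  k=5
[6,7] NP  lex  "quickly"
[4,7] PP\S  >  k=6
[1,7] PP  <  k=4
[7,8] (S\(PP\N))\PP  lex  "every"
[1,8] S\(PP\N)  <  k=7
[0,8] S  <  k=1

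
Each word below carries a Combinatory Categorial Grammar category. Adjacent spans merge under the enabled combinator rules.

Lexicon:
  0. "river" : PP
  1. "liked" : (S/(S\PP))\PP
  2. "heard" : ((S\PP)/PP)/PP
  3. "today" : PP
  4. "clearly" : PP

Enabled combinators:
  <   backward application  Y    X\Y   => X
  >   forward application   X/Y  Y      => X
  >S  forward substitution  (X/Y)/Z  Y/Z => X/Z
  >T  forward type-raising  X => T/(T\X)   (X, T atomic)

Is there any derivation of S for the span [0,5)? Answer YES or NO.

YES

[0,5] S   >
  [0,2] S/(S\PP)   <
    [0,1] "river" : PP
    [1,2] "liked" : (S/(S\PP))\PP
  [2,5] S\PP   >
    [2,4] (S\PP)/PP   >
      [2,3] "heard" : ((S\PP)/PP)/PP
      [3,4] "today" : PP
    [4,5] "clearly" : PP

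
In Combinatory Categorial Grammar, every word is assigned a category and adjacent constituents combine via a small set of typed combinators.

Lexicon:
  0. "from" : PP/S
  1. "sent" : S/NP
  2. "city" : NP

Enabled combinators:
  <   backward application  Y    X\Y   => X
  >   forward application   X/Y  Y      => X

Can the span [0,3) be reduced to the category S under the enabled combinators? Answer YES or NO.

PP/S S/NP NP
CKY chart[0,3] = {PP}; S ∉ chart

NO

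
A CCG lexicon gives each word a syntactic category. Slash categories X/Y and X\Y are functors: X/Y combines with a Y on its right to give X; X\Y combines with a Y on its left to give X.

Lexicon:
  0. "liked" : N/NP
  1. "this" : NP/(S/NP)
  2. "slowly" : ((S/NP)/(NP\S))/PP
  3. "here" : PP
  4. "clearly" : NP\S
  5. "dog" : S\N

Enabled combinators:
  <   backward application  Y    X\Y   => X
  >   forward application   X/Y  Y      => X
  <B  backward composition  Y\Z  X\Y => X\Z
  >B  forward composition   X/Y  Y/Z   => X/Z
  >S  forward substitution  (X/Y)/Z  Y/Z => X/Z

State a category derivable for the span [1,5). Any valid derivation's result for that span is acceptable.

[0,6] S   <
  [0,5] N   >
    [0,1] "liked" : N/NP
    [1,5] NP   >
      [1,2] "this" : NP/(S/NP)
      [2,5] S/NP   >
        [2,4] (S/NP)/(NP\S)   >
          [2,3] "slowly" : ((S/NP)/(NP\S))/PP
          [3,4] "here" : PP
        [4,5] "clearly" : NP\S
  [5,6] "dog" : S\N

NP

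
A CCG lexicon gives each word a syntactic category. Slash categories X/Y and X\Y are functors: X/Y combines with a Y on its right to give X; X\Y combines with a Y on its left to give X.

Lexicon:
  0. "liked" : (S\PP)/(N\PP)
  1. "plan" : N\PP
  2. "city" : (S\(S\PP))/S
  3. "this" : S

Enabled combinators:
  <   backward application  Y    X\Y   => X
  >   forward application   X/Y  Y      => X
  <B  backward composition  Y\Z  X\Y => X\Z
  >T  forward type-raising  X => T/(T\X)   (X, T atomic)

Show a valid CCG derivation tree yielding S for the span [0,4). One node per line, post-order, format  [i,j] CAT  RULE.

[0,1] (S\PP)/(N\PP)  lex  "liked"
[1,2] N\PP  lex  "plan"
[0,2] S\PP  >  k=1
[2,3] (S\(S\PP))/S  lex  "city"
[3,4] S  lex  "this"
[2,4] S\(S\PP)  >  k=3
[0,4] S  <  k=2

[0,4] S   <
  [0,2] S\PP   >
    [0,1] "liked" : (S\PP)/(N\PP)
    [1,2] "plan" : N\PP
  [2,4] S\(S\PP)   >
    [2,3] "city" : (S\(S\PP))/S
    [3,4] "this" : S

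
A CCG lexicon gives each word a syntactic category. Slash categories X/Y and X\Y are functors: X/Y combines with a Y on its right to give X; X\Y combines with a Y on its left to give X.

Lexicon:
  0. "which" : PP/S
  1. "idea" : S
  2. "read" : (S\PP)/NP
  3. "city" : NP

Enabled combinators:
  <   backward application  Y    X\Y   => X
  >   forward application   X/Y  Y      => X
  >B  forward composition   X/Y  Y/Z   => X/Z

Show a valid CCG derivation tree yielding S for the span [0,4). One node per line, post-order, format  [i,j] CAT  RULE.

[0,1] PP/S  lex  "which"
[1,2] S  lex  "idea"
[0,2] PP  >  k=1
[2,3] (S\PP)/NP  lex  "read"
[3,4] NP  lex  "city"
[2,4] S\PP  >  k=3
[0,4] S  <  k=2

[0,4] S   <
  [0,2] PP   >
    [0,1] "which" : PP/S
    [1,2] "idea" : S
  [2,4] S\PP   >
    [2,3] "read" : (S\PP)/NP
    [3,4] "city" : NP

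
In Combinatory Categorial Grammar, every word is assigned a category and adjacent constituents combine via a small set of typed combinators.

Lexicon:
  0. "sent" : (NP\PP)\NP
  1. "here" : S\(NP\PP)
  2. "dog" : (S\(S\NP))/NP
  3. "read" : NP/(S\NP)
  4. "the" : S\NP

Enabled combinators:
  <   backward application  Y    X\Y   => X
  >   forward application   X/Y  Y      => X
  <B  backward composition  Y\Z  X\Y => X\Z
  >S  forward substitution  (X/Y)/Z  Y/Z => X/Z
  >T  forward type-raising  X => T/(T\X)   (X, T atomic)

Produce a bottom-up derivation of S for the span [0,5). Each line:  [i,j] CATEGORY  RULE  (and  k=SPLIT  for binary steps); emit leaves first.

[0,5] S   <
  [0,2] S\NP   <B
    [0,1] "sent" : (NP\PP)\NP
    [1,2] "here" : S\(NP\PP)
  [2,5] S\(S\NP)   >
    [2,3] "dog" : (S\(S\NP))/NP
    [3,5] NP   >
      [3,4] "read" : NP/(S\NP)
      [4,5] "the" : S\NP

[0,1] (NP\PP)\NP  lex  "sent"
[1,2] S\(NP\PP)  lex  "here"
[0,2] S\NP  <B  k=1
[2,3] (S\(S\NP))/NP  lex  "dog"
[3,4] NP/(S\NP)  lex  "read"
[4,5] S\NP  lex  "the"
[3,5] NP  >  k=4
[2,5] S\(S\NP)  >  k=3
[0,5] S  <  k=2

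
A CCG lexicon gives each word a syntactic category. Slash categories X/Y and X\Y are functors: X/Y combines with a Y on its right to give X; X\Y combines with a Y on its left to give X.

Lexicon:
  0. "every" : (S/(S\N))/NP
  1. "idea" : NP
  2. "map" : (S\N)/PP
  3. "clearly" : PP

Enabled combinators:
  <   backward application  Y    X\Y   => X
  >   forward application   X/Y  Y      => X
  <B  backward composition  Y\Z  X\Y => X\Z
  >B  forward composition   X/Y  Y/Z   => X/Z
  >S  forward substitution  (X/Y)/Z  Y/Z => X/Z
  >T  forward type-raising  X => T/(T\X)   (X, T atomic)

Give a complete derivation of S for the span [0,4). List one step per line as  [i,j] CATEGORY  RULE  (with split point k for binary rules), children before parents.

[0,1] (S/(S\N))/NP  lex  "every"
[1,2] NP  lex  "idea"
[0,2] S/(S\N)  >  k=1
[2,3] (S\N)/PP  lex  "map"
[3,4] PP  lex  "clearly"
[2,4] S\N  >  k=3
[0,4] S  >  k=2

[0,4] S   >
  [0,2] S/(S\N)   >
    [0,1] "every" : (S/(S\N))/NP
    [1,2] "idea" : NP
  [2,4] S\N   >
    [2,3] "map" : (S\N)/PP
    [3,4] "clearly" : PP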